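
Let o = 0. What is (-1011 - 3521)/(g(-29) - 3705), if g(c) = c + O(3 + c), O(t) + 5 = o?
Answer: 4532/3739 ≈ 1.2121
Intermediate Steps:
O(t) = -5 (O(t) = -5 + 0 = -5)
g(c) = -5 + c (g(c) = c - 5 = -5 + c)
(-1011 - 3521)/(g(-29) - 3705) = (-1011 - 3521)/((-5 - 29) - 3705) = -4532/(-34 - 3705) = -4532/(-3739) = -4532*(-1/3739) = 4532/3739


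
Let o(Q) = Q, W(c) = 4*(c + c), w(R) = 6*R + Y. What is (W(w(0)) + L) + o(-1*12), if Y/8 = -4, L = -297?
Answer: -565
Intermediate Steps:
Y = -32 (Y = 8*(-4) = -32)
w(R) = -32 + 6*R (w(R) = 6*R - 32 = -32 + 6*R)
W(c) = 8*c (W(c) = 4*(2*c) = 8*c)
(W(w(0)) + L) + o(-1*12) = (8*(-32 + 6*0) - 297) - 1*12 = (8*(-32 + 0) - 297) - 12 = (8*(-32) - 297) - 12 = (-256 - 297) - 12 = -553 - 12 = -565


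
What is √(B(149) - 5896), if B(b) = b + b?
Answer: 3*I*√622 ≈ 74.82*I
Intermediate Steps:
B(b) = 2*b
√(B(149) - 5896) = √(2*149 - 5896) = √(298 - 5896) = √(-5598) = 3*I*√622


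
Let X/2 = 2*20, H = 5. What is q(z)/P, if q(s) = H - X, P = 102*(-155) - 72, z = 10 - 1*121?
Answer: 25/5294 ≈ 0.0047223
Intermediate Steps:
X = 80 (X = 2*(2*20) = 2*40 = 80)
z = -111 (z = 10 - 121 = -111)
P = -15882 (P = -15810 - 72 = -15882)
q(s) = -75 (q(s) = 5 - 1*80 = 5 - 80 = -75)
q(z)/P = -75/(-15882) = -75*(-1/15882) = 25/5294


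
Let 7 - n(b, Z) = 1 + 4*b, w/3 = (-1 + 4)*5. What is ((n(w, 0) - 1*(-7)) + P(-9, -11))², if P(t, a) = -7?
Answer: 30276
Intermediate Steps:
w = 45 (w = 3*((-1 + 4)*5) = 3*(3*5) = 3*15 = 45)
n(b, Z) = 6 - 4*b (n(b, Z) = 7 - (1 + 4*b) = 7 + (-1 - 4*b) = 6 - 4*b)
((n(w, 0) - 1*(-7)) + P(-9, -11))² = (((6 - 4*45) - 1*(-7)) - 7)² = (((6 - 180) + 7) - 7)² = ((-174 + 7) - 7)² = (-167 - 7)² = (-174)² = 30276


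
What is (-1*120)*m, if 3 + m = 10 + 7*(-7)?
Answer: 5040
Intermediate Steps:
m = -42 (m = -3 + (10 + 7*(-7)) = -3 + (10 - 49) = -3 - 39 = -42)
(-1*120)*m = -1*120*(-42) = -120*(-42) = 5040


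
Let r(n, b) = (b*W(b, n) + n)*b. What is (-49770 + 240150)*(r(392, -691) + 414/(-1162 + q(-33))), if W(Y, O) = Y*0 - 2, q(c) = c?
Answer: -55776467947344/239 ≈ -2.3337e+11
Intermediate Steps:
W(Y, O) = -2 (W(Y, O) = 0 - 2 = -2)
r(n, b) = b*(n - 2*b) (r(n, b) = (b*(-2) + n)*b = (-2*b + n)*b = (n - 2*b)*b = b*(n - 2*b))
(-49770 + 240150)*(r(392, -691) + 414/(-1162 + q(-33))) = (-49770 + 240150)*(-691*(392 - 2*(-691)) + 414/(-1162 - 33)) = 190380*(-691*(392 + 1382) + 414/(-1195)) = 190380*(-691*1774 + 414*(-1/1195)) = 190380*(-1225834 - 414/1195) = 190380*(-1464872044/1195) = -55776467947344/239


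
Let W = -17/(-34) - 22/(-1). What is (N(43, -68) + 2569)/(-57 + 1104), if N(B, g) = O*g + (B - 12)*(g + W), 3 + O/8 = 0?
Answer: 5581/2094 ≈ 2.6652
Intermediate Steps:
O = -24 (O = -24 + 8*0 = -24 + 0 = -24)
W = 45/2 (W = -17*(-1/34) - 22*(-1) = 1/2 + 22 = 45/2 ≈ 22.500)
N(B, g) = -24*g + (-12 + B)*(45/2 + g) (N(B, g) = -24*g + (B - 12)*(g + 45/2) = -24*g + (-12 + B)*(45/2 + g))
(N(43, -68) + 2569)/(-57 + 1104) = ((-270 - 36*(-68) + (45/2)*43 + 43*(-68)) + 2569)/(-57 + 1104) = ((-270 + 2448 + 1935/2 - 2924) + 2569)/1047 = (443/2 + 2569)*(1/1047) = (5581/2)*(1/1047) = 5581/2094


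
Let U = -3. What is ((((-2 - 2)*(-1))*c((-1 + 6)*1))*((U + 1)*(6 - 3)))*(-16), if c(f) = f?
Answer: 1920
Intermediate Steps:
((((-2 - 2)*(-1))*c((-1 + 6)*1))*((U + 1)*(6 - 3)))*(-16) = ((((-2 - 2)*(-1))*((-1 + 6)*1))*((-3 + 1)*(6 - 3)))*(-16) = (((-4*(-1))*(5*1))*(-2*3))*(-16) = ((4*5)*(-6))*(-16) = (20*(-6))*(-16) = -120*(-16) = 1920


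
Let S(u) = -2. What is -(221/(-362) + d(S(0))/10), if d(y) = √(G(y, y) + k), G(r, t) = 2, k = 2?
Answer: 743/1810 ≈ 0.41050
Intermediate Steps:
d(y) = 2 (d(y) = √(2 + 2) = √4 = 2)
-(221/(-362) + d(S(0))/10) = -(221/(-362) + 2/10) = -(221*(-1/362) + 2*(⅒)) = -(-221/362 + ⅕) = -1*(-743/1810) = 743/1810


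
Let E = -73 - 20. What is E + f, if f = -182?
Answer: -275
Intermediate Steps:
E = -93
E + f = -93 - 182 = -275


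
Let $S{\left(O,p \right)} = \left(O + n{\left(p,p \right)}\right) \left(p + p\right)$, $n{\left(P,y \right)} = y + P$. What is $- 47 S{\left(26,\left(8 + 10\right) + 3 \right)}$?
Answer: $-134232$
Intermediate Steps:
$n{\left(P,y \right)} = P + y$
$S{\left(O,p \right)} = 2 p \left(O + 2 p\right)$ ($S{\left(O,p \right)} = \left(O + \left(p + p\right)\right) \left(p + p\right) = \left(O + 2 p\right) 2 p = 2 p \left(O + 2 p\right)$)
$- 47 S{\left(26,\left(8 + 10\right) + 3 \right)} = - 47 \cdot 2 \left(\left(8 + 10\right) + 3\right) \left(26 + 2 \left(\left(8 + 10\right) + 3\right)\right) = - 47 \cdot 2 \left(18 + 3\right) \left(26 + 2 \left(18 + 3\right)\right) = - 47 \cdot 2 \cdot 21 \left(26 + 2 \cdot 21\right) = - 47 \cdot 2 \cdot 21 \left(26 + 42\right) = - 47 \cdot 2 \cdot 21 \cdot 68 = \left(-47\right) 2856 = -134232$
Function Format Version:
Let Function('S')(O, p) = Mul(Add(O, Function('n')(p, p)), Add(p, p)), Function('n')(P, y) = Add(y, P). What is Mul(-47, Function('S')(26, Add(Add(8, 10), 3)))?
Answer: -134232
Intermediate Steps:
Function('n')(P, y) = Add(P, y)
Function('S')(O, p) = Mul(2, p, Add(O, Mul(2, p))) (Function('S')(O, p) = Mul(Add(O, Add(p, p)), Add(p, p)) = Mul(Add(O, Mul(2, p)), Mul(2, p)) = Mul(2, p, Add(O, Mul(2, p))))
Mul(-47, Function('S')(26, Add(Add(8, 10), 3))) = Mul(-47, Mul(2, Add(Add(8, 10), 3), Add(26, Mul(2, Add(Add(8, 10), 3))))) = Mul(-47, Mul(2, Add(18, 3), Add(26, Mul(2, Add(18, 3))))) = Mul(-47, Mul(2, 21, Add(26, Mul(2, 21)))) = Mul(-47, Mul(2, 21, Add(26, 42))) = Mul(-47, Mul(2, 21, 68)) = Mul(-47, 2856) = -134232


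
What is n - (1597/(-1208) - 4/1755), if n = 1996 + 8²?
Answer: 4370089967/2120040 ≈ 2061.3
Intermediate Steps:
n = 2060 (n = 1996 + 64 = 2060)
n - (1597/(-1208) - 4/1755) = 2060 - (1597/(-1208) - 4/1755) = 2060 - (1597*(-1/1208) - 4*1/1755) = 2060 - (-1597/1208 - 4/1755) = 2060 - 1*(-2807567/2120040) = 2060 + 2807567/2120040 = 4370089967/2120040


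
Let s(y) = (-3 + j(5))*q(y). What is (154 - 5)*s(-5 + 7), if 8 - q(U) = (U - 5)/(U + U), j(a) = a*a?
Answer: 57365/2 ≈ 28683.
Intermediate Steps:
j(a) = a²
q(U) = 8 - (-5 + U)/(2*U) (q(U) = 8 - (U - 5)/(U + U) = 8 - (-5 + U)/(2*U))
s(y) = 55*(1 + 3*y)/y (s(y) = (-3 + 5²)*(5*(1 + 3*y)/(2*y)) = (-3 + 25)*(5*(1 + 3*y)/(2*y)) = 22*(5*(1 + 3*y)/(2*y)) = 55*(1 + 3*y)/y)
(154 - 5)*s(-5 + 7) = (154 - 5)*(165 + 55/(-5 + 7)) = 149*(165 + 55/2) = 149*(385/2) = 57365/2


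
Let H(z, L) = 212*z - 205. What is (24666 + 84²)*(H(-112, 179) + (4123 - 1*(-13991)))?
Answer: -185097870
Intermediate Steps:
H(z, L) = -205 + 212*z
(24666 + 84²)*(H(-112, 179) + (4123 - 1*(-13991))) = (24666 + 84²)*((-205 + 212*(-112)) + (4123 - 1*(-13991))) = (24666 + 7056)*((-205 - 23744) + (4123 + 13991)) = 31722*(-23949 + 18114) = 31722*(-5835) = -185097870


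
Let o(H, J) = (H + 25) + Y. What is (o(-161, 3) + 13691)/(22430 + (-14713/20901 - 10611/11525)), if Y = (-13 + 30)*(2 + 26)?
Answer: 3379843754775/5402637332914 ≈ 0.62559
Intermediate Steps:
Y = 476 (Y = 17*28 = 476)
o(H, J) = 501 + H (o(H, J) = (H + 25) + 476 = (25 + H) + 476 = 501 + H)
(o(-161, 3) + 13691)/(22430 + (-14713/20901 - 10611/11525)) = ((501 - 161) + 13691)/(22430 + (-14713/20901 - 10611/11525)) = (340 + 13691)/(22430 + (-14713*1/20901 - 10611*1/11525)) = 14031/(22430 + (-14713/20901 - 10611/11525)) = 14031/(22430 - 391347836/240884025) = 14031/(5402637332914/240884025) = 14031*(240884025/5402637332914) = 3379843754775/5402637332914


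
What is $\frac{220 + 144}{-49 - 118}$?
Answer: $- \frac{364}{167} \approx -2.1796$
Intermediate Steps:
$\frac{220 + 144}{-49 - 118} = \frac{364}{-167} = 364 \left(- \frac{1}{167}\right) = - \frac{364}{167}$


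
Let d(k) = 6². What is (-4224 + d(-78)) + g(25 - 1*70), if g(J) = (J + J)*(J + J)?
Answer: 3912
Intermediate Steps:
g(J) = 4*J² (g(J) = (2*J)*(2*J) = 4*J²)
d(k) = 36
(-4224 + d(-78)) + g(25 - 1*70) = (-4224 + 36) + 4*(25 - 1*70)² = -4188 + 4*(25 - 70)² = -4188 + 4*(-45)² = -4188 + 4*2025 = -4188 + 8100 = 3912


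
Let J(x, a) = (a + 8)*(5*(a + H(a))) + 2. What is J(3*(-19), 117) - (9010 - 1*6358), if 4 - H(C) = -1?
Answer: 73600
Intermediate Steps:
H(C) = 5 (H(C) = 4 - 1*(-1) = 4 + 1 = 5)
J(x, a) = 2 + (8 + a)*(25 + 5*a) (J(x, a) = (a + 8)*(5*(a + 5)) + 2 = (8 + a)*(5*(5 + a)) + 2 = (8 + a)*(25 + 5*a) + 2 = 2 + (8 + a)*(25 + 5*a))
J(3*(-19), 117) - (9010 - 1*6358) = (202 + 5*117² + 65*117) - (9010 - 1*6358) = (202 + 5*13689 + 7605) - (9010 - 6358) = (202 + 68445 + 7605) - 1*2652 = 76252 - 2652 = 73600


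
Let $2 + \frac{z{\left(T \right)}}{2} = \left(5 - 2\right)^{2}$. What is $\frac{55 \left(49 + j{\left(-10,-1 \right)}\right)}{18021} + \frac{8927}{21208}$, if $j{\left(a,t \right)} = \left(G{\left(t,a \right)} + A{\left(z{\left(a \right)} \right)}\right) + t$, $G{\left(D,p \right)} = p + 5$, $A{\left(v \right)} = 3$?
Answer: $\frac{214529707}{382189368} \approx 0.56132$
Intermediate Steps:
$z{\left(T \right)} = 14$ ($z{\left(T \right)} = -4 + 2 \left(5 - 2\right)^{2} = -4 + 2 \cdot 3^{2} = -4 + 2 \cdot 9 = -4 + 18 = 14$)
$G{\left(D,p \right)} = 5 + p$
$j{\left(a,t \right)} = 8 + a + t$ ($j{\left(a,t \right)} = \left(\left(5 + a\right) + 3\right) + t = \left(8 + a\right) + t = 8 + a + t$)
$\frac{55 \left(49 + j{\left(-10,-1 \right)}\right)}{18021} + \frac{8927}{21208} = \frac{55 \left(49 - 3\right)}{18021} + \frac{8927}{21208} = 55 \left(49 - 3\right) \frac{1}{18021} + 8927 \cdot \frac{1}{21208} = 55 \cdot 46 \cdot \frac{1}{18021} + \frac{8927}{21208} = 2530 \cdot \frac{1}{18021} + \frac{8927}{21208} = \frac{2530}{18021} + \frac{8927}{21208} = \frac{214529707}{382189368}$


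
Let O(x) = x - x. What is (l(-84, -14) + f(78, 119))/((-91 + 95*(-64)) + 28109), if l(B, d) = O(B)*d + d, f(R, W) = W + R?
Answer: 183/21938 ≈ 0.0083417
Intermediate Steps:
O(x) = 0
f(R, W) = R + W
l(B, d) = d (l(B, d) = 0*d + d = 0 + d = d)
(l(-84, -14) + f(78, 119))/((-91 + 95*(-64)) + 28109) = (-14 + (78 + 119))/((-91 + 95*(-64)) + 28109) = (-14 + 197)/((-91 - 6080) + 28109) = 183/(-6171 + 28109) = 183/21938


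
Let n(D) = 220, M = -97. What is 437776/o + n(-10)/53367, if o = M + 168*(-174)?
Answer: -23356339412/1565200743 ≈ -14.922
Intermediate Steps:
o = -29329 (o = -97 + 168*(-174) = -97 - 29232 = -29329)
437776/o + n(-10)/53367 = 437776/(-29329) + 220/53367 = 437776*(-1/29329) + 220*(1/53367) = -437776/29329 + 220/53367 = -23356339412/1565200743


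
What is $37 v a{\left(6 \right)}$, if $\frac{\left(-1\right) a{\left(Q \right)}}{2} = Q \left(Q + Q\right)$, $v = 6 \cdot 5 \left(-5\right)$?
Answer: $799200$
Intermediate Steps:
$v = -150$ ($v = 30 \left(-5\right) = -150$)
$a{\left(Q \right)} = - 4 Q^{2}$ ($a{\left(Q \right)} = - 2 Q \left(Q + Q\right) = - 2 Q 2 Q = - 2 \cdot 2 Q^{2} = - 4 Q^{2}$)
$37 v a{\left(6 \right)} = 37 \left(-150\right) \left(- 4 \cdot 6^{2}\right) = - 5550 \left(\left(-4\right) 36\right) = \left(-5550\right) \left(-144\right) = 799200$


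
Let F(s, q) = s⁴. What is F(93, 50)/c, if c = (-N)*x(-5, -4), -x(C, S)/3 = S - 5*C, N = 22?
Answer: 8311689/154 ≈ 53972.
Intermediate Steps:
x(C, S) = -3*S + 15*C (x(C, S) = -3*(S - 5*C) = -3*S + 15*C)
c = 1386 (c = (-1*22)*(-3*(-4) + 15*(-5)) = -22*(12 - 75) = -22*(-63) = 1386)
F(93, 50)/c = 93⁴/1386 = 74805201*(1/1386) = 8311689/154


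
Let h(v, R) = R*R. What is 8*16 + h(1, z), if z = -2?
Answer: 132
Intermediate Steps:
h(v, R) = R²
8*16 + h(1, z) = 8*16 + (-2)² = 128 + 4 = 132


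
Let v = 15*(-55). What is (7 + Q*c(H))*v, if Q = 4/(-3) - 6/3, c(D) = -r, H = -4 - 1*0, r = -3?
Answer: 2475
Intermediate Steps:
H = -4 (H = -4 + 0 = -4)
c(D) = 3 (c(D) = -1*(-3) = 3)
Q = -10/3 (Q = 4*(-⅓) - 6*⅓ = -4/3 - 2 = -10/3 ≈ -3.3333)
v = -825
(7 + Q*c(H))*v = (7 - 10/3*3)*(-825) = (7 - 10)*(-825) = -3*(-825) = 2475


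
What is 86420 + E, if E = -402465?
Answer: -316045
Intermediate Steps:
86420 + E = 86420 - 402465 = -316045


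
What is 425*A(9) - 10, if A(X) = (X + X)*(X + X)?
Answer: 137690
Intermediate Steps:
A(X) = 4*X**2 (A(X) = (2*X)*(2*X) = 4*X**2)
425*A(9) - 10 = 425*(4*9**2) - 10 = 425*(4*81) - 10 = 425*324 - 10 = 137700 - 10 = 137690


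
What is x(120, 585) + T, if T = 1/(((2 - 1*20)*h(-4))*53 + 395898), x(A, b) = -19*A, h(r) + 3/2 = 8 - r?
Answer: -879808679/385881 ≈ -2280.0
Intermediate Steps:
h(r) = 13/2 - r (h(r) = -3/2 + (8 - r) = 13/2 - r)
T = 1/385881 (T = 1/(((2 - 1*20)*(13/2 - 1*(-4)))*53 + 395898) = 1/(((2 - 20)*(13/2 + 4))*53 + 395898) = 1/(-18*21/2*53 + 395898) = 1/(-189*53 + 395898) = 1/(-10017 + 395898) = 1/385881 ≈ 2.5915e-6)
x(120, 585) + T = -19*120 + 1/385881 = -2280 + 1/385881 = -879808679/385881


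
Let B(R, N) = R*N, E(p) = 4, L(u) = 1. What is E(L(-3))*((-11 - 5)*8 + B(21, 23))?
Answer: 1420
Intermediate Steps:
B(R, N) = N*R
E(L(-3))*((-11 - 5)*8 + B(21, 23)) = 4*((-11 - 5)*8 + 23*21) = 4*(-16*8 + 483) = 4*(-128 + 483) = 4*355 = 1420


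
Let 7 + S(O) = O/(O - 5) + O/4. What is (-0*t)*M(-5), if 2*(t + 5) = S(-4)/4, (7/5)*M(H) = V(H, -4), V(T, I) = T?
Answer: 0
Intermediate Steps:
S(O) = -7 + O/4 + O/(-5 + O) (S(O) = -7 + (O/(O - 5) + O/4) = -7 + (O/(-5 + O) + O*(¼)) = -7 + (O/(-5 + O) + O/4) = -7 + (O/4 + O/(-5 + O)) = -7 + O/4 + O/(-5 + O))
M(H) = 5*H/7
t = -107/18 (t = -5 + (((140 + (-4)² - 29*(-4))/(4*(-5 - 4)))/4)/2 = -5 + (((¼)*(140 + 16 + 116)/(-9))*(¼))/2 = -5 + (((¼)*(-⅑)*272)*(¼))/2 = -5 + (-68/9*¼)/2 = -5 + (½)*(-17/9) = -5 - 17/18 = -107/18 ≈ -5.9444)
(-0*t)*M(-5) = (-0*(-107)/18)*((5/7)*(-5)) = -17*0*(-25/7) = 0*(-25/7) = 0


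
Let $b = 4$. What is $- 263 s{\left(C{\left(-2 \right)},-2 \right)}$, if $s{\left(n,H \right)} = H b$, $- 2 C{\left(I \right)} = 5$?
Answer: $2104$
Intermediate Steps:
$C{\left(I \right)} = - \frac{5}{2}$ ($C{\left(I \right)} = \left(- \frac{1}{2}\right) 5 = - \frac{5}{2}$)
$s{\left(n,H \right)} = 4 H$ ($s{\left(n,H \right)} = H 4 = 4 H$)
$- 263 s{\left(C{\left(-2 \right)},-2 \right)} = - 263 \cdot 4 \left(-2\right) = \left(-263\right) \left(-8\right) = 2104$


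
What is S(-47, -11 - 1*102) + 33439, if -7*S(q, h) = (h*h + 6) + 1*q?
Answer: 221345/7 ≈ 31621.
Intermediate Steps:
S(q, h) = -6/7 - q/7 - h**2/7 (S(q, h) = -((h*h + 6) + 1*q)/7 = -((h**2 + 6) + q)/7 = -((6 + h**2) + q)/7 = -(6 + q + h**2)/7 = -6/7 - q/7 - h**2/7)
S(-47, -11 - 1*102) + 33439 = (-6/7 - 1/7*(-47) - (-11 - 1*102)**2/7) + 33439 = (-6/7 + 47/7 - (-11 - 102)**2/7) + 33439 = (-6/7 + 47/7 - 1/7*(-113)**2) + 33439 = (-6/7 + 47/7 - 1/7*12769) + 33439 = (-6/7 + 47/7 - 12769/7) + 33439 = -12728/7 + 33439 = 221345/7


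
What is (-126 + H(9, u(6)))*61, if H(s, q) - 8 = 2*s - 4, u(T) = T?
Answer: -6344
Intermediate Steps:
H(s, q) = 4 + 2*s (H(s, q) = 8 + (2*s - 4) = 8 + (-4 + 2*s) = 4 + 2*s)
(-126 + H(9, u(6)))*61 = (-126 + (4 + 2*9))*61 = (-126 + (4 + 18))*61 = (-126 + 22)*61 = -104*61 = -6344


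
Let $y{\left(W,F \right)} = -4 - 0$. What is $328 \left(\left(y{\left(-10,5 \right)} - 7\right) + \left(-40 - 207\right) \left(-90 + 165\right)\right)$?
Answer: $-6079808$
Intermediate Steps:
$y{\left(W,F \right)} = -4$ ($y{\left(W,F \right)} = -4 + 0 = -4$)
$328 \left(\left(y{\left(-10,5 \right)} - 7\right) + \left(-40 - 207\right) \left(-90 + 165\right)\right) = 328 \left(\left(-4 - 7\right) + \left(-40 - 207\right) \left(-90 + 165\right)\right) = 328 \left(-11 - 18525\right) = 328 \left(-18536\right) = -6079808$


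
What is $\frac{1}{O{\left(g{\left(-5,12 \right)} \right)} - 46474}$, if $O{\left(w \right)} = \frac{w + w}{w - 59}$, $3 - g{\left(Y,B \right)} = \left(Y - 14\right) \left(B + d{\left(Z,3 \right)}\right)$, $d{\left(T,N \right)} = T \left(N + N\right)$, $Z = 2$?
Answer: $- \frac{200}{9294341} \approx -2.1518 \cdot 10^{-5}$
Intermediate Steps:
$d{\left(T,N \right)} = 2 N T$ ($d{\left(T,N \right)} = T 2 N = 2 N T$)
$g{\left(Y,B \right)} = 3 - \left(-14 + Y\right) \left(12 + B\right)$ ($g{\left(Y,B \right)} = 3 - \left(Y - 14\right) \left(B + 2 \cdot 3 \cdot 2\right) = 3 - \left(-14 + Y\right) \left(B + 12\right) = 3 - \left(-14 + Y\right) \left(12 + B\right)$)
$O{\left(w \right)} = \frac{2 w}{-59 + w}$
$\frac{1}{O{\left(g{\left(-5,12 \right)} \right)} - 46474} = \frac{1}{\frac{2 \left(171 - -60 + 14 \cdot 12 - 12 \left(-5\right)\right)}{-59 + \left(171 - -60 + 14 \cdot 12 - 12 \left(-5\right)\right)} - 46474} = \frac{1}{\frac{2 \left(171 + 60 + 168 + 60\right)}{-59 + \left(171 + 60 + 168 + 60\right)} - 46474} = \frac{1}{2 \cdot 459 \frac{1}{-59 + 459} - 46474} = \frac{1}{2 \cdot 459 \cdot \frac{1}{400} - 46474} = \frac{1}{\frac{459}{200} - 46474} = \frac{1}{- \frac{9294341}{200}} = - \frac{200}{9294341}$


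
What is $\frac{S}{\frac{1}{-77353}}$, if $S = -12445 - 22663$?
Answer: $2715709124$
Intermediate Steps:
$S = -35108$
$\frac{S}{\frac{1}{-77353}} = - \frac{35108}{\frac{1}{-77353}} = - \frac{35108}{- \frac{1}{77353}} = \left(-35108\right) \left(-77353\right) = 2715709124$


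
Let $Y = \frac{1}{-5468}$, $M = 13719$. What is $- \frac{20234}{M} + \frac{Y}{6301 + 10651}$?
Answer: $- \frac{1875561021143}{1271662620384} \approx -1.4749$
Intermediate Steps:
$Y = - \frac{1}{5468} \approx -0.00018288$
$- \frac{20234}{M} + \frac{Y}{6301 + 10651} = - \frac{20234}{13719} - \frac{1}{5468 \left(6301 + 10651\right)} = \left(-20234\right) \frac{1}{13719} - \frac{1}{5468 \cdot 16952} = - \frac{20234}{13719} - \frac{1}{92693536} = - \frac{1875561021143}{1271662620384}$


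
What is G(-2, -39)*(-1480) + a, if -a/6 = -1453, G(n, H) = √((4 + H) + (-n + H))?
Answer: 8718 - 8880*I*√2 ≈ 8718.0 - 12558.0*I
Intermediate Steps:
G(n, H) = √(4 - n + 2*H) (G(n, H) = √((4 + H) + (H - n)) = √(4 - n + 2*H))
a = 8718 (a = -6*(-1453) = 8718)
G(-2, -39)*(-1480) + a = √(4 - 1*(-2) + 2*(-39))*(-1480) + 8718 = √(4 + 2 - 78)*(-1480) + 8718 = √(-72)*(-1480) + 8718 = (6*I*√2)*(-1480) + 8718 = -8880*I*√2 + 8718 = 8718 - 8880*I*√2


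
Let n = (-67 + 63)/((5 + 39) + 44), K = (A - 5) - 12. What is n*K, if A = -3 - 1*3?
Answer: 23/22 ≈ 1.0455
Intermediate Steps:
A = -6 (A = -3 - 3 = -6)
K = -23 (K = (-6 - 5) - 12 = -11 - 12 = -23)
n = -1/22 (n = -4/(44 + 44) = -4/88 = -4*1/88 = -1/22 ≈ -0.045455)
n*K = -1/22*(-23) = 23/22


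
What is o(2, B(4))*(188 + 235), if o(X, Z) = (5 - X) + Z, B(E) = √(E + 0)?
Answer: 2115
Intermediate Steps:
B(E) = √E
o(X, Z) = 5 + Z - X
o(2, B(4))*(188 + 235) = (5 + √4 - 1*2)*(188 + 235) = (5 + 2 - 2)*423 = 5*423 = 2115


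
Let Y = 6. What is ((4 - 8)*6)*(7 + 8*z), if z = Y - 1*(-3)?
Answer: -1896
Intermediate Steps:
z = 9 (z = 6 - 1*(-3) = 6 + 3 = 9)
((4 - 8)*6)*(7 + 8*z) = ((4 - 8)*6)*(7 + 8*9) = (-4*6)*(7 + 72) = -24*79 = -1896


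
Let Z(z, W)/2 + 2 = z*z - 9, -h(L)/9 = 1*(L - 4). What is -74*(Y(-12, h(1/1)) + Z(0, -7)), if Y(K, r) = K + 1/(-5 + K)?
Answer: 42846/17 ≈ 2520.4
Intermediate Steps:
h(L) = 36 - 9*L (h(L) = -9*(L - 4) = -9*(-4 + L) = 36 - 9*L)
Z(z, W) = -22 + 2*z² (Z(z, W) = -4 + 2*(z*z - 9) = -4 + 2*(z² - 9) = -4 + 2*(-9 + z²) = -4 + (-18 + 2*z²) = -22 + 2*z²)
-74*(Y(-12, h(1/1)) + Z(0, -7)) = -74*((1 + (-12)² - 5*(-12))/(-5 - 12) + (-22 + 2*0²)) = -74*((1 + 144 + 60)/(-17) + (-22 + 2*0)) = -74*(-1/17*205 + (-22 + 0)) = -74*(-205/17 - 22) = -74*(-579/17) = 42846/17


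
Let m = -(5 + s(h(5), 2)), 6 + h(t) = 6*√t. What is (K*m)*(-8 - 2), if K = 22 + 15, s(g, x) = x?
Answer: 2590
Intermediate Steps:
h(t) = -6 + 6*√t
m = -7 (m = -(5 + 2) = -1*7 = -7)
K = 37
(K*m)*(-8 - 2) = (37*(-7))*(-8 - 2) = -259*(-10) = 2590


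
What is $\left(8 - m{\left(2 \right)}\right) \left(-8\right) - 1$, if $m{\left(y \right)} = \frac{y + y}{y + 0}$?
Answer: $-49$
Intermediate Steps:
$m{\left(y \right)} = 2$ ($m{\left(y \right)} = \frac{2 y}{y} = 2$)
$\left(8 - m{\left(2 \right)}\right) \left(-8\right) - 1 = \left(8 - 2\right) \left(-8\right) - 1 = 6 \left(-8\right) - 1 = -48 - 1 = -49$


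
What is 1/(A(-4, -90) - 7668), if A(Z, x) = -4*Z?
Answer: -1/7652 ≈ -0.00013068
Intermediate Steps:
1/(A(-4, -90) - 7668) = 1/(-4*(-4) - 7668) = 1/(16 - 7668) = 1/(-7652) = -1/7652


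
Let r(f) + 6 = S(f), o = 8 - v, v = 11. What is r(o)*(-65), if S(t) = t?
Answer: 585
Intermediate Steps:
o = -3 (o = 8 - 1*11 = 8 - 11 = -3)
r(f) = -6 + f
r(o)*(-65) = (-6 - 3)*(-65) = -9*(-65) = 585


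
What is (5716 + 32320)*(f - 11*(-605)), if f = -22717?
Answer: -610934232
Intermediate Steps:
(5716 + 32320)*(f - 11*(-605)) = (5716 + 32320)*(-22717 - 11*(-605)) = 38036*(-22717 + 6655) = 38036*(-16062) = -610934232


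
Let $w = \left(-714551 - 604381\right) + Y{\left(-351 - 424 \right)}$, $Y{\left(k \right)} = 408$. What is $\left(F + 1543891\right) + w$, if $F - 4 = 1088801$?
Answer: $1314172$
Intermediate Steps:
$F = 1088805$ ($F = 4 + 1088801 = 1088805$)
$w = -1318524$ ($w = \left(-714551 - 604381\right) + 408 = -1318932 + 408 = -1318524$)
$\left(F + 1543891\right) + w = \left(1088805 + 1543891\right) - 1318524 = 2632696 - 1318524 = 1314172$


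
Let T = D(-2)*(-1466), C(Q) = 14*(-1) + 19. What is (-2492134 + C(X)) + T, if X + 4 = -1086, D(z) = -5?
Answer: -2484799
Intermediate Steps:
X = -1090 (X = -4 - 1086 = -1090)
C(Q) = 5 (C(Q) = -14 + 19 = 5)
T = 7330 (T = -5*(-1466) = 7330)
(-2492134 + C(X)) + T = (-2492134 + 5) + 7330 = -2492129 + 7330 = -2484799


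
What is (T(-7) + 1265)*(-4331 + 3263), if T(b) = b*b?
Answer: -1403352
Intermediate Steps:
T(b) = b**2
(T(-7) + 1265)*(-4331 + 3263) = ((-7)**2 + 1265)*(-4331 + 3263) = (49 + 1265)*(-1068) = 1314*(-1068) = -1403352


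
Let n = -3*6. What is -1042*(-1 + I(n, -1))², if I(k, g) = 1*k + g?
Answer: -416800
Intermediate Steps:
n = -18
I(k, g) = g + k (I(k, g) = k + g = g + k)
-1042*(-1 + I(n, -1))² = -1042*(-1 + (-1 - 18))² = -1042*(-1 - 19)² = -1042*(-20)² = -1042*400 = -416800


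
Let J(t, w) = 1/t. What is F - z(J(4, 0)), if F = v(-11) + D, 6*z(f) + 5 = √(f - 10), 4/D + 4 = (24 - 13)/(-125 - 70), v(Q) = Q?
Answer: -52931/4746 - I*√39/12 ≈ -11.153 - 0.52042*I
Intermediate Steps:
D = -780/791 (D = 4/(-4 + (24 - 13)/(-125 - 70)) = 4/(-4 + 11/(-195)) = 4/(-4 + 11*(-1/195)) = 4/(-4 - 11/195) = 4/(-791/195) = 4*(-195/791) = -780/791 ≈ -0.98609)
z(f) = -⅚ + √(-10 + f)/6 (z(f) = -⅚ + √(f - 10)/6 = -⅚ + √(-10 + f)/6)
F = -9481/791 (F = -11 - 780/791 = -9481/791 ≈ -11.986)
F - z(J(4, 0)) = -9481/791 - (-⅚ + √(-10 + 1/4)/6) = -9481/791 - (-⅚ + √(-10 + ¼)/6) = -9481/791 - (-⅚ + √(-39/4)/6) = -9481/791 - (-⅚ + (I*√39/2)/6) = -9481/791 - (-⅚ + I*√39/12) = -9481/791 + (⅚ - I*√39/12) = -52931/4746 - I*√39/12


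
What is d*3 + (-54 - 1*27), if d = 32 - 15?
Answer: -30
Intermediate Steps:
d = 17
d*3 + (-54 - 1*27) = 17*3 + (-54 - 1*27) = 51 + (-54 - 27) = 51 - 81 = -30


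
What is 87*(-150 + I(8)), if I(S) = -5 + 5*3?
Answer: -12180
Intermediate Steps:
I(S) = 10 (I(S) = -5 + 15 = 10)
87*(-150 + I(8)) = 87*(-150 + 10) = 87*(-140) = -12180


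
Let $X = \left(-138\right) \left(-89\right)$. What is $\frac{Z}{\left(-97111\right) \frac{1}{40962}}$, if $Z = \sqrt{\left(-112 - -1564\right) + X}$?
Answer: $- \frac{122886 \sqrt{1526}}{97111} \approx -49.432$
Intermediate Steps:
$X = 12282$
$Z = 3 \sqrt{1526}$ ($Z = \sqrt{\left(-112 - -1564\right) + 12282} = \sqrt{\left(-112 + 1564\right) + 12282} = \sqrt{1452 + 12282} = \sqrt{13734} = 3 \sqrt{1526} \approx 117.19$)
$\frac{Z}{\left(-97111\right) \frac{1}{40962}} = \frac{3 \sqrt{1526}}{\left(-97111\right) \frac{1}{40962}} = \frac{3 \sqrt{1526}}{- \frac{97111}{40962}} = 3 \sqrt{1526} \left(- \frac{40962}{97111}\right) = - \frac{122886 \sqrt{1526}}{97111}$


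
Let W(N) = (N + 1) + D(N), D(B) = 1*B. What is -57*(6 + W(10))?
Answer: -1539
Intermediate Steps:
D(B) = B
W(N) = 1 + 2*N (W(N) = (N + 1) + N = (1 + N) + N = 1 + 2*N)
-57*(6 + W(10)) = -57*(6 + (1 + 2*10)) = -57*(6 + (1 + 20)) = -57*(6 + 21) = -57*27 = -1539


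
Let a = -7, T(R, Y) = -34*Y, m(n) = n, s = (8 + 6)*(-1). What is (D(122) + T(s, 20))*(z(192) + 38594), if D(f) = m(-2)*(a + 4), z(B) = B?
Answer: -26141764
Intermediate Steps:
s = -14 (s = 14*(-1) = -14)
D(f) = 6 (D(f) = -2*(-7 + 4) = -2*(-3) = 6)
(D(122) + T(s, 20))*(z(192) + 38594) = (6 - 34*20)*(192 + 38594) = (6 - 680)*38786 = -674*38786 = -26141764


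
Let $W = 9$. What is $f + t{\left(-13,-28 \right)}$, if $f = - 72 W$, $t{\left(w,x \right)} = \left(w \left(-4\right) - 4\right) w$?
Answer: $-1272$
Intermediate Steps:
$t{\left(w,x \right)} = w \left(-4 - 4 w\right)$ ($t{\left(w,x \right)} = \left(- 4 w - 4\right) w = \left(-4 - 4 w\right) w = w \left(-4 - 4 w\right)$)
$f = -648$ ($f = \left(-72\right) 9 = -648$)
$f + t{\left(-13,-28 \right)} = -648 - - 52 \left(1 - 13\right) = -648 - \left(-52\right) \left(-12\right) = -648 - 624 = -1272$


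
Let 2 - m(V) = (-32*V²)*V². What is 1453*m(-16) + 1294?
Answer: 3047166056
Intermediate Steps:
m(V) = 2 + 32*V⁴ (m(V) = 2 - (-32*V²)*V² = 2 - (-32)*V⁴ = 2 + 32*V⁴)
1453*m(-16) + 1294 = 1453*(2 + 32*(-16)⁴) + 1294 = 1453*(2 + 32*65536) + 1294 = 1453*(2 + 2097152) + 1294 = 1453*2097154 + 1294 = 3047164762 + 1294 = 3047166056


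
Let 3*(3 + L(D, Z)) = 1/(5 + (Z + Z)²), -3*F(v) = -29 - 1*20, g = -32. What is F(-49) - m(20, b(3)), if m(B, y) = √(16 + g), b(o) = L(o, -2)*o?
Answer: 49/3 - 4*I ≈ 16.333 - 4.0*I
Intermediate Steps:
F(v) = 49/3 (F(v) = -(-29 - 1*20)/3 = -(-29 - 20)/3 = -⅓*(-49) = 49/3)
L(D, Z) = -3 + 1/(3*(5 + 4*Z²)) (L(D, Z) = -3 + 1/(3*(5 + (Z + Z)²)) = -3 + 1/(3*(5 + (2*Z)²)) = -3 + 1/(3*(5 + 4*Z²)))
b(o) = -188*o/63 (b(o) = (4*(-11 - 9*(-2)²)/(3*(5 + 4*(-2)²)))*o = (4*(-11 - 9*4)/(3*(5 + 4*4)))*o = (4*(-11 - 36)/(3*(5 + 16)))*o = ((4/3)*(-47)/21)*o = ((4/3)*(1/21)*(-47))*o = -188*o/63)
m(B, y) = 4*I (m(B, y) = √(16 - 32) = √(-16) = 4*I)
F(-49) - m(20, b(3)) = 49/3 - 4*I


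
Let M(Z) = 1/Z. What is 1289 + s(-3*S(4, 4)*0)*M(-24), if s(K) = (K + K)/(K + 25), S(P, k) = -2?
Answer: 1289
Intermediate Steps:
s(K) = 2*K/(25 + K) (s(K) = (2*K)/(25 + K) = 2*K/(25 + K))
1289 + s(-3*S(4, 4)*0)*M(-24) = 1289 + (2*(-3*(-2)*0)/(25 - 3*(-2)*0))/(-24) = 1289 + (2*(6*0)/(25 + 6*0))*(-1/24) = 1289 + (2*0/(25 + 0))*(-1/24) = 1289 + (2*0/25)*(-1/24) = 1289 + (2*0*(1/25))*(-1/24) = 1289 + 0*(-1/24) = 1289 + 0 = 1289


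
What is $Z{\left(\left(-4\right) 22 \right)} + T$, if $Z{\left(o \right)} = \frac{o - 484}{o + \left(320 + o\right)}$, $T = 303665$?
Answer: $\frac{10931797}{36} \approx 3.0366 \cdot 10^{5}$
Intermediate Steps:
$Z{\left(o \right)} = \frac{-484 + o}{320 + 2 o}$
$Z{\left(\left(-4\right) 22 \right)} + T = \frac{-484 - 88}{2 \left(160 - 88\right)} + 303665 = \frac{1}{2} \cdot \frac{1}{72} \left(-572\right) + 303665 = - \frac{143}{36} + 303665 = \frac{10931797}{36}$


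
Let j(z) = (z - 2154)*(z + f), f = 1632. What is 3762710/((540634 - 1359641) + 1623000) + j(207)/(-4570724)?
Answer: 20077032370309/3674830100932 ≈ 5.4634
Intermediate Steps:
j(z) = (-2154 + z)*(1632 + z) (j(z) = (z - 2154)*(z + 1632) = (-2154 + z)*(1632 + z))
3762710/((540634 - 1359641) + 1623000) + j(207)/(-4570724) = 3762710/((540634 - 1359641) + 1623000) + (-3515328 + 207² - 522*207)/(-4570724) = 3762710/(-819007 + 1623000) + (-3515328 + 42849 - 108054)*(-1/4570724) = 3762710/803993 - 3580533*(-1/4570724) = 3762710*(1/803993) + 3580533/4570724 = 3762710/803993 + 3580533/4570724 = 20077032370309/3674830100932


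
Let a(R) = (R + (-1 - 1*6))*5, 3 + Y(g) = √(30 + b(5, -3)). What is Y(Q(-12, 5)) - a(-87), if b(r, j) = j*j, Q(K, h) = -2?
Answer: 467 + √39 ≈ 473.25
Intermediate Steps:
b(r, j) = j²
Y(g) = -3 + √39 (Y(g) = -3 + √(30 + (-3)²) = -3 + √(30 + 9) = -3 + √39)
a(R) = -35 + 5*R (a(R) = (R + (-1 - 6))*5 = (R - 7)*5 = (-7 + R)*5 = -35 + 5*R)
Y(Q(-12, 5)) - a(-87) = (-3 + √39) - (-35 + 5*(-87)) = (-3 + √39) - (-35 - 435) = (-3 + √39) - 1*(-470) = (-3 + √39) + 470 = 467 + √39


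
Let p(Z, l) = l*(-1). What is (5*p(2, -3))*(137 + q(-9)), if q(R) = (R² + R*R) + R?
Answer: 4350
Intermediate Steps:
p(Z, l) = -l
q(R) = R + 2*R² (q(R) = (R² + R²) + R = 2*R² + R = R + 2*R²)
(5*p(2, -3))*(137 + q(-9)) = (5*(-1*(-3)))*(137 - 9*(1 + 2*(-9))) = (5*3)*(137 - 9*(1 - 18)) = 15*(137 - 9*(-17)) = 15*(137 + 153) = 15*290 = 4350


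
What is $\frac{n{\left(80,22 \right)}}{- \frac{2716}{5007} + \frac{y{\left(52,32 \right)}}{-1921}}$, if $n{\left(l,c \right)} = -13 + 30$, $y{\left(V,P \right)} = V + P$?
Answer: $- \frac{163513599}{5638024} \approx -29.002$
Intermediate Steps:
$y{\left(V,P \right)} = P + V$
$n{\left(l,c \right)} = 17$
$\frac{n{\left(80,22 \right)}}{- \frac{2716}{5007} + \frac{y{\left(52,32 \right)}}{-1921}} = \frac{17}{- \frac{2716}{5007} + \frac{32 + 52}{-1921}} = \frac{17}{\left(-2716\right) \frac{1}{5007} + 84 \left(- \frac{1}{1921}\right)} = \frac{17}{- \frac{2716}{5007} - \frac{84}{1921}} = \frac{17}{- \frac{5638024}{9618447}} = 17 \left(- \frac{9618447}{5638024}\right) = - \frac{163513599}{5638024}$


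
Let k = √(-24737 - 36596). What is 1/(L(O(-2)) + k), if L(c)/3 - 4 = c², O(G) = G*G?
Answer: 60/64933 - I*√61333/64933 ≈ 0.00092403 - 0.003814*I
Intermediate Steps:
O(G) = G²
L(c) = 12 + 3*c²
k = I*√61333 (k = √(-61333) = I*√61333 ≈ 247.66*I)
1/(L(O(-2)) + k) = 1/((12 + 3*((-2)²)²) + I*√61333) = 1/((12 + 3*4²) + I*√61333) = 1/((12 + 3*16) + I*√61333) = 1/((12 + 48) + I*√61333) = 1/(60 + I*√61333)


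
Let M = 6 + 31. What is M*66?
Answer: 2442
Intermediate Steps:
M = 37
M*66 = 37*66 = 2442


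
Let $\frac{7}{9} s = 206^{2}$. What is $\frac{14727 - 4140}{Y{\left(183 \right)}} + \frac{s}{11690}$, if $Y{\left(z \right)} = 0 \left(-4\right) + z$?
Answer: $\frac{156037717}{2495815} \approx 62.52$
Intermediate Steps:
$Y{\left(z \right)} = z$ ($Y{\left(z \right)} = 0 + z = z$)
$s = \frac{381924}{7}$ ($s = \frac{9 \cdot 206^{2}}{7} = \frac{9}{7} \cdot 42436 = \frac{381924}{7} \approx 54561.0$)
$\frac{14727 - 4140}{Y{\left(183 \right)}} + \frac{s}{11690} = \frac{14727 - 4140}{183} + \frac{381924}{7 \cdot 11690} = 10587 \cdot \frac{1}{183} + \frac{381924}{7} \cdot \frac{1}{11690} = \frac{3529}{61} + \frac{190962}{40915} = \frac{156037717}{2495815}$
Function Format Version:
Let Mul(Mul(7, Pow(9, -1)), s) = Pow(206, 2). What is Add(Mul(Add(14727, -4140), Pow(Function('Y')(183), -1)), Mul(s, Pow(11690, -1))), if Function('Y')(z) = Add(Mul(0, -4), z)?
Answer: Rational(156037717, 2495815) ≈ 62.520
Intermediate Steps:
Function('Y')(z) = z (Function('Y')(z) = Add(0, z) = z)
s = Rational(381924, 7) (s = Mul(Rational(9, 7), Pow(206, 2)) = Mul(Rational(9, 7), 42436) = Rational(381924, 7) ≈ 54561.)
Add(Mul(Add(14727, -4140), Pow(Function('Y')(183), -1)), Mul(s, Pow(11690, -1))) = Add(Mul(Add(14727, -4140), Pow(183, -1)), Mul(Rational(381924, 7), Pow(11690, -1))) = Add(Mul(10587, Rational(1, 183)), Mul(Rational(381924, 7), Rational(1, 11690))) = Add(Rational(3529, 61), Rational(190962, 40915)) = Rational(156037717, 2495815)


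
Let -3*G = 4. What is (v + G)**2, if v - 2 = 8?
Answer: 676/9 ≈ 75.111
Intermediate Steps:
v = 10 (v = 2 + 8 = 10)
G = -4/3 (G = -1/3*4 = -4/3 ≈ -1.3333)
(v + G)**2 = (10 - 4/3)**2 = (26/3)**2 = 676/9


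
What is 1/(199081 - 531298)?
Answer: -1/332217 ≈ -3.0101e-6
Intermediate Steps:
1/(199081 - 531298) = 1/(-332217) = -1/332217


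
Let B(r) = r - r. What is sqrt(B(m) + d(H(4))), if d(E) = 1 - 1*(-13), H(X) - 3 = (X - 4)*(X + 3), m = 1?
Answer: sqrt(14) ≈ 3.7417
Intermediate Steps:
H(X) = 3 + (-4 + X)*(3 + X) (H(X) = 3 + (X - 4)*(X + 3) = 3 + (-4 + X)*(3 + X))
d(E) = 14 (d(E) = 1 + 13 = 14)
B(r) = 0
sqrt(B(m) + d(H(4))) = sqrt(0 + 14) = sqrt(14)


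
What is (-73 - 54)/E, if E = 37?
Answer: -127/37 ≈ -3.4324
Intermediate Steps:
(-73 - 54)/E = (-73 - 54)/37 = (1/37)*(-127) = -127/37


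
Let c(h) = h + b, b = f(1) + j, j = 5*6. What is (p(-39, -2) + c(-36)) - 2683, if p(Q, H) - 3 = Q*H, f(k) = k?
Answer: -2607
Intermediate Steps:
j = 30
p(Q, H) = 3 + H*Q (p(Q, H) = 3 + Q*H = 3 + H*Q)
b = 31 (b = 1 + 30 = 31)
c(h) = 31 + h (c(h) = h + 31 = 31 + h)
(p(-39, -2) + c(-36)) - 2683 = ((3 - 2*(-39)) + (31 - 36)) - 2683 = ((3 + 78) - 5) - 2683 = (81 - 5) - 2683 = 76 - 2683 = -2607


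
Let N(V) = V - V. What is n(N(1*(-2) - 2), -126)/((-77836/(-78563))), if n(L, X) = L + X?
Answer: -4949469/38918 ≈ -127.18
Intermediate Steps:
N(V) = 0
n(N(1*(-2) - 2), -126)/((-77836/(-78563))) = (0 - 126)/((-77836/(-78563))) = -126/((-77836*(-1/78563))) = -126/77836/78563 = -126*78563/77836 = -4949469/38918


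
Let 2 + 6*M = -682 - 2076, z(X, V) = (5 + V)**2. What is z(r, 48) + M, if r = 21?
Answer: 2349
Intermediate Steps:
M = -460 (M = -1/3 + (-682 - 2076)/6 = -1/3 + (1/6)*(-2758) = -1/3 - 1379/3 = -460)
z(r, 48) + M = (5 + 48)**2 - 460 = 53**2 - 460 = 2809 - 460 = 2349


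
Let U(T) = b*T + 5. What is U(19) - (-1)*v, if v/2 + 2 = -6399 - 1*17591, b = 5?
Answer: -47884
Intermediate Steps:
U(T) = 5 + 5*T (U(T) = 5*T + 5 = 5 + 5*T)
v = -47984 (v = -4 + 2*(-6399 - 1*17591) = -4 + 2*(-6399 - 17591) = -4 + 2*(-23990) = -4 - 47980 = -47984)
U(19) - (-1)*v = (5 + 5*19) - (-1)*(-47984) = (5 + 95) - 1*47984 = 100 - 47984 = -47884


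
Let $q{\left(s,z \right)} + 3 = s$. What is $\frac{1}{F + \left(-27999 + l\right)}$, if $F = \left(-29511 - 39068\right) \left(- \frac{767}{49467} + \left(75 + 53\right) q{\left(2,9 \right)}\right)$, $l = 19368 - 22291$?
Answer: $\frac{49467}{432749847823} \approx 1.1431 \cdot 10^{-7}$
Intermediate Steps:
$l = -2923$
$q{\left(s,z \right)} = -3 + s$
$F = \frac{434279466397}{49467}$ ($F = \left(-29511 - 39068\right) \left(- \frac{767}{49467} + \left(75 + 53\right) \left(-3 + 2\right)\right) = - 68579 \left(\left(-767\right) \frac{1}{49467} + 128 \left(-1\right)\right) = - 68579 \left(- \frac{767}{49467} - 128\right) = \left(-68579\right) \left(- \frac{6332543}{49467}\right) = \frac{434279466397}{49467} \approx 8.7792 \cdot 10^{6}$)
$\frac{1}{F + \left(-27999 + l\right)} = \frac{1}{\frac{434279466397}{49467} - 30922} = \frac{1}{\frac{432749847823}{49467}} = \frac{49467}{432749847823}$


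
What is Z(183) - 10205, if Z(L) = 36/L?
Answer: -622493/61 ≈ -10205.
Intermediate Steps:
Z(183) - 10205 = 36/183 - 10205 = 36*(1/183) - 10205 = 12/61 - 10205 = -622493/61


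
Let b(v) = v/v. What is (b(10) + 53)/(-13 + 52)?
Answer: 18/13 ≈ 1.3846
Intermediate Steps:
b(v) = 1
(b(10) + 53)/(-13 + 52) = (1 + 53)/(-13 + 52) = 54/39 = (1/39)*54 = 18/13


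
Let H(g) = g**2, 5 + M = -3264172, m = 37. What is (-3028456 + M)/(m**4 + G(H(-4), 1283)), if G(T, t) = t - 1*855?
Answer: -6292633/1874589 ≈ -3.3568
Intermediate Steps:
M = -3264177 (M = -5 - 3264172 = -3264177)
G(T, t) = -855 + t (G(T, t) = t - 855 = -855 + t)
(-3028456 + M)/(m**4 + G(H(-4), 1283)) = (-3028456 - 3264177)/(37**4 + (-855 + 1283)) = -6292633/(1874161 + 428) = -6292633/1874589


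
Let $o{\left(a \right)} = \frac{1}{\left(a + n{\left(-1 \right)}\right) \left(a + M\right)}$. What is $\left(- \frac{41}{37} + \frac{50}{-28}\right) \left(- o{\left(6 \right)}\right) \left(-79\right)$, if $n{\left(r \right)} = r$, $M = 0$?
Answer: $- \frac{118421}{15540} \approx -7.6204$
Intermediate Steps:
$o{\left(a \right)} = \frac{1}{a \left(-1 + a\right)}$ ($o{\left(a \right)} = \frac{1}{\left(a - 1\right) \left(a + 0\right)} = \frac{1}{\left(-1 + a\right) a} = \frac{1}{a \left(-1 + a\right)}$)
$\left(- \frac{41}{37} + \frac{50}{-28}\right) \left(- o{\left(6 \right)}\right) \left(-79\right) = \left(- \frac{41}{37} + \frac{50}{-28}\right) \left(- \frac{1}{6 \left(-1 + 6\right)}\right) \left(-79\right) = \left(\left(-41\right) \frac{1}{37} + 50 \left(- \frac{1}{28}\right)\right) \left(- \frac{1}{6 \cdot 5}\right) \left(-79\right) = \left(- \frac{41}{37} - \frac{25}{14}\right) \left(- \frac{1}{6 \cdot 5}\right) \left(-79\right) = - \frac{1499 \left(\left(-1\right) \frac{1}{30}\right)}{518} \left(-79\right) = \left(- \frac{1499}{518}\right) \left(- \frac{1}{30}\right) \left(-79\right) = \frac{1499}{15540} \left(-79\right) = - \frac{118421}{15540}$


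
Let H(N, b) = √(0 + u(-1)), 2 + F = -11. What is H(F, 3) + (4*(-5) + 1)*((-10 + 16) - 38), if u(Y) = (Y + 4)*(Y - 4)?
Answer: 608 + I*√15 ≈ 608.0 + 3.873*I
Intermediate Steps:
F = -13 (F = -2 - 11 = -13)
u(Y) = (-4 + Y)*(4 + Y) (u(Y) = (4 + Y)*(-4 + Y) = (-4 + Y)*(4 + Y))
H(N, b) = I*√15 (H(N, b) = √(0 + (-16 + (-1)²)) = √(0 + (-16 + 1)) = √(0 - 15) = √(-15) = I*√15)
H(F, 3) + (4*(-5) + 1)*((-10 + 16) - 38) = I*√15 + (4*(-5) + 1)*((-10 + 16) - 38) = I*√15 + (-20 + 1)*(6 - 38) = I*√15 - 19*(-32) = I*√15 + 608 = 608 + I*√15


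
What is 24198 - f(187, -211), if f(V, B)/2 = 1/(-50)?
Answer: 604951/25 ≈ 24198.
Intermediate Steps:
f(V, B) = -1/25 (f(V, B) = 2/(-50) = 2*(-1/50) = -1/25)
24198 - f(187, -211) = 24198 - 1*(-1/25) = 24198 + 1/25 = 604951/25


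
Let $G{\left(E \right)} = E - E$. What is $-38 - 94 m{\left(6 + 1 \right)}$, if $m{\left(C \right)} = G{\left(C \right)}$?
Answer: $-38$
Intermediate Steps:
$G{\left(E \right)} = 0$
$m{\left(C \right)} = 0$
$-38 - 94 m{\left(6 + 1 \right)} = -38 - 0 = -38 + 0 = -38$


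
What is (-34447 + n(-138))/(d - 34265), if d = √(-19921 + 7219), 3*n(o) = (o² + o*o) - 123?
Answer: 746702880/1174102927 + 21792*I*√12702/1174102927 ≈ 0.63598 + 0.0020918*I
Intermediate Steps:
n(o) = -41 + 2*o²/3 (n(o) = ((o² + o*o) - 123)/3 = ((o² + o²) - 123)/3 = (2*o² - 123)/3 = (-123 + 2*o²)/3 = -41 + 2*o²/3)
d = I*√12702 (d = √(-12702) = I*√12702 ≈ 112.7*I)
(-34447 + n(-138))/(d - 34265) = (-34447 + (-41 + (⅔)*(-138)²))/(I*√12702 - 34265) = (-34447 + (-41 + (⅔)*19044))/(-34265 + I*√12702) = (-34447 + (-41 + 12696))/(-34265 + I*√12702) = (-34447 + 12655)/(-34265 + I*√12702) = -21792/(-34265 + I*√12702)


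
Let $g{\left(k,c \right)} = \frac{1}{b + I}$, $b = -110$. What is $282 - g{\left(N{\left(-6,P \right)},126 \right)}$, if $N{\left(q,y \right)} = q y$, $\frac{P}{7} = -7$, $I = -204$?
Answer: $\frac{88549}{314} \approx 282.0$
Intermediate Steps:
$P = -49$ ($P = 7 \left(-7\right) = -49$)
$g{\left(k,c \right)} = - \frac{1}{314}$ ($g{\left(k,c \right)} = \frac{1}{-110 - 204} = \frac{1}{-314} = - \frac{1}{314}$)
$282 - g{\left(N{\left(-6,P \right)},126 \right)} = 282 - - \frac{1}{314} = 282 + \frac{1}{314} = \frac{88549}{314}$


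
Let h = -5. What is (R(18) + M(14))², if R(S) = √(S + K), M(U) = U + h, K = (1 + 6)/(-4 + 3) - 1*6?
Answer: (9 + √5)² ≈ 126.25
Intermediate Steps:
K = -13 (K = 7/(-1) - 6 = 7*(-1) - 6 = -7 - 6 = -13)
M(U) = -5 + U (M(U) = U - 5 = -5 + U)
R(S) = √(-13 + S) (R(S) = √(S - 13) = √(-13 + S))
(R(18) + M(14))² = (√(-13 + 18) + (-5 + 14))² = (√5 + 9)² = (9 + √5)²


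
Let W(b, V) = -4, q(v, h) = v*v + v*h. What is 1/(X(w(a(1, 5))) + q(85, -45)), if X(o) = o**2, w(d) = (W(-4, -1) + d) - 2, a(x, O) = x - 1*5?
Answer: 1/3500 ≈ 0.00028571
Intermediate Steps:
q(v, h) = v**2 + h*v
a(x, O) = -5 + x (a(x, O) = x - 5 = -5 + x)
w(d) = -6 + d (w(d) = (-4 + d) - 2 = -6 + d)
1/(X(w(a(1, 5))) + q(85, -45)) = 1/((-6 + (-5 + 1))**2 + 85*(-45 + 85)) = 1/((-6 - 4)**2 + 85*40) = 1/((-10)**2 + 3400) = 1/(100 + 3400) = 1/3500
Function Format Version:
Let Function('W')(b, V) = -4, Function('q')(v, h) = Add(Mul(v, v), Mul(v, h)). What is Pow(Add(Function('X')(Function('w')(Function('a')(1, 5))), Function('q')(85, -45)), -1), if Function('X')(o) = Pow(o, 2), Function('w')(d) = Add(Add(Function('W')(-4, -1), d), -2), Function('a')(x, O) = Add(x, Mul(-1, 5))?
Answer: Rational(1, 3500) ≈ 0.00028571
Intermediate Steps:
Function('q')(v, h) = Add(Pow(v, 2), Mul(h, v))
Function('a')(x, O) = Add(-5, x) (Function('a')(x, O) = Add(x, -5) = Add(-5, x))
Function('w')(d) = Add(-6, d) (Function('w')(d) = Add(Add(-4, d), -2) = Add(-6, d))
Pow(Add(Function('X')(Function('w')(Function('a')(1, 5))), Function('q')(85, -45)), -1) = Pow(Add(Pow(Add(-6, Add(-5, 1)), 2), Mul(85, Add(-45, 85))), -1) = Pow(Add(Pow(Add(-6, -4), 2), Mul(85, 40)), -1) = Pow(Add(Pow(-10, 2), 3400), -1) = Pow(Add(100, 3400), -1) = Pow(3500, -1) = Rational(1, 3500)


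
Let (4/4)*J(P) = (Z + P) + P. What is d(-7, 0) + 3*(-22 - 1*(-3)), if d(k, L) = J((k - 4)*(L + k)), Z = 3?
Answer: 100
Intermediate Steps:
J(P) = 3 + 2*P (J(P) = (3 + P) + P = 3 + 2*P)
d(k, L) = 3 + 2*(-4 + k)*(L + k) (d(k, L) = 3 + 2*((k - 4)*(L + k)) = 3 + 2*((-4 + k)*(L + k)) = 3 + 2*(-4 + k)*(L + k))
d(-7, 0) + 3*(-22 - 1*(-3)) = (3 - 8*0 - 8*(-7) + 2*(-7)**2 + 2*0*(-7)) + 3*(-22 - 1*(-3)) = (3 + 0 + 56 + 2*49 + 0) + 3*(-22 + 3) = (3 + 0 + 56 + 98 + 0) + 3*(-19) = 157 - 57 = 100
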